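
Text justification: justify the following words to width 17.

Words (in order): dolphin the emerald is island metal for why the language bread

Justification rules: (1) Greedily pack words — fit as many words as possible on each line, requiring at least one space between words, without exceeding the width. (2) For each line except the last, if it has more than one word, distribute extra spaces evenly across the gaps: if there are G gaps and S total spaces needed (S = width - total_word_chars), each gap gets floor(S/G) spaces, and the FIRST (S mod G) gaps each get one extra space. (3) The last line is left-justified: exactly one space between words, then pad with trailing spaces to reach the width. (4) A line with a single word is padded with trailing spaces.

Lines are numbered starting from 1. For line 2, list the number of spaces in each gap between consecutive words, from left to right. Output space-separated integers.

Line 1: ['dolphin', 'the'] (min_width=11, slack=6)
Line 2: ['emerald', 'is', 'island'] (min_width=17, slack=0)
Line 3: ['metal', 'for', 'why', 'the'] (min_width=17, slack=0)
Line 4: ['language', 'bread'] (min_width=14, slack=3)

Answer: 1 1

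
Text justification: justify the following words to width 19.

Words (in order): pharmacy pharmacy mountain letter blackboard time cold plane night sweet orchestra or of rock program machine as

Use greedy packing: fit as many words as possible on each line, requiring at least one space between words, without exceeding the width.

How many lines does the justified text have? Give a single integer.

Answer: 7

Derivation:
Line 1: ['pharmacy', 'pharmacy'] (min_width=17, slack=2)
Line 2: ['mountain', 'letter'] (min_width=15, slack=4)
Line 3: ['blackboard', 'time'] (min_width=15, slack=4)
Line 4: ['cold', 'plane', 'night'] (min_width=16, slack=3)
Line 5: ['sweet', 'orchestra', 'or'] (min_width=18, slack=1)
Line 6: ['of', 'rock', 'program'] (min_width=15, slack=4)
Line 7: ['machine', 'as'] (min_width=10, slack=9)
Total lines: 7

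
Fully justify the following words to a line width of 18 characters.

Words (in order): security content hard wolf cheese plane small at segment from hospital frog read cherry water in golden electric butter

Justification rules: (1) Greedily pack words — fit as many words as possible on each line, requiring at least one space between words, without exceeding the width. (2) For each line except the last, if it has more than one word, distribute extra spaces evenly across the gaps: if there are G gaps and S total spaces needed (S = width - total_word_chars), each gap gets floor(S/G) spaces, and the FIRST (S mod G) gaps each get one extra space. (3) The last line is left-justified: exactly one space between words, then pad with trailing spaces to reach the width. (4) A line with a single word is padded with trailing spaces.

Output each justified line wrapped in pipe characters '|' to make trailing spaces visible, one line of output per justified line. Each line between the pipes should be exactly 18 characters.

Line 1: ['security', 'content'] (min_width=16, slack=2)
Line 2: ['hard', 'wolf', 'cheese'] (min_width=16, slack=2)
Line 3: ['plane', 'small', 'at'] (min_width=14, slack=4)
Line 4: ['segment', 'from'] (min_width=12, slack=6)
Line 5: ['hospital', 'frog', 'read'] (min_width=18, slack=0)
Line 6: ['cherry', 'water', 'in'] (min_width=15, slack=3)
Line 7: ['golden', 'electric'] (min_width=15, slack=3)
Line 8: ['butter'] (min_width=6, slack=12)

Answer: |security   content|
|hard  wolf  cheese|
|plane   small   at|
|segment       from|
|hospital frog read|
|cherry   water  in|
|golden    electric|
|butter            |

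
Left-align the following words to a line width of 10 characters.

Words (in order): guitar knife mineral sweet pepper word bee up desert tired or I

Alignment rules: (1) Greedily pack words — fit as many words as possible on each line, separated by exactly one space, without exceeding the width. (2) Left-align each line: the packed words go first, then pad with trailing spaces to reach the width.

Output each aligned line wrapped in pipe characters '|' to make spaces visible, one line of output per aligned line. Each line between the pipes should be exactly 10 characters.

Line 1: ['guitar'] (min_width=6, slack=4)
Line 2: ['knife'] (min_width=5, slack=5)
Line 3: ['mineral'] (min_width=7, slack=3)
Line 4: ['sweet'] (min_width=5, slack=5)
Line 5: ['pepper'] (min_width=6, slack=4)
Line 6: ['word', 'bee'] (min_width=8, slack=2)
Line 7: ['up', 'desert'] (min_width=9, slack=1)
Line 8: ['tired', 'or', 'I'] (min_width=10, slack=0)

Answer: |guitar    |
|knife     |
|mineral   |
|sweet     |
|pepper    |
|word bee  |
|up desert |
|tired or I|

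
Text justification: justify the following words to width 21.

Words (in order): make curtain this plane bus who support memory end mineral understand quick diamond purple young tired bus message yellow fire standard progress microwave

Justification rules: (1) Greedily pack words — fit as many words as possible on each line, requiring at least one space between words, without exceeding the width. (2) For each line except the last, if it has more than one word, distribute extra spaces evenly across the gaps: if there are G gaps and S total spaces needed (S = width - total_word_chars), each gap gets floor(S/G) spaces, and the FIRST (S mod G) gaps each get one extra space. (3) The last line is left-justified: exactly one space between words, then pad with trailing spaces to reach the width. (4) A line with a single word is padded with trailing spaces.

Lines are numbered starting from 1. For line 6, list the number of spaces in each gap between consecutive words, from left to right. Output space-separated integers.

Line 1: ['make', 'curtain', 'this'] (min_width=17, slack=4)
Line 2: ['plane', 'bus', 'who', 'support'] (min_width=21, slack=0)
Line 3: ['memory', 'end', 'mineral'] (min_width=18, slack=3)
Line 4: ['understand', 'quick'] (min_width=16, slack=5)
Line 5: ['diamond', 'purple', 'young'] (min_width=20, slack=1)
Line 6: ['tired', 'bus', 'message'] (min_width=17, slack=4)
Line 7: ['yellow', 'fire', 'standard'] (min_width=20, slack=1)
Line 8: ['progress', 'microwave'] (min_width=18, slack=3)

Answer: 3 3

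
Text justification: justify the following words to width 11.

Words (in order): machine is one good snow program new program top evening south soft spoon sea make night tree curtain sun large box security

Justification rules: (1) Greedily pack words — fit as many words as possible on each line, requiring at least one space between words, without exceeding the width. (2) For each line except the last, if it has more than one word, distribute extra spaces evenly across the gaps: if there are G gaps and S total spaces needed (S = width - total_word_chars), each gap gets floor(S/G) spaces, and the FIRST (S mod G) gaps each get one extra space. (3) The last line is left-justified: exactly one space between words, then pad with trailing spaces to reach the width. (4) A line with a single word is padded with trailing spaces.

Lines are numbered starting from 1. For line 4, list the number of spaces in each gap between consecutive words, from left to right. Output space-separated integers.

Answer: 1

Derivation:
Line 1: ['machine', 'is'] (min_width=10, slack=1)
Line 2: ['one', 'good'] (min_width=8, slack=3)
Line 3: ['snow'] (min_width=4, slack=7)
Line 4: ['program', 'new'] (min_width=11, slack=0)
Line 5: ['program', 'top'] (min_width=11, slack=0)
Line 6: ['evening'] (min_width=7, slack=4)
Line 7: ['south', 'soft'] (min_width=10, slack=1)
Line 8: ['spoon', 'sea'] (min_width=9, slack=2)
Line 9: ['make', 'night'] (min_width=10, slack=1)
Line 10: ['tree'] (min_width=4, slack=7)
Line 11: ['curtain', 'sun'] (min_width=11, slack=0)
Line 12: ['large', 'box'] (min_width=9, slack=2)
Line 13: ['security'] (min_width=8, slack=3)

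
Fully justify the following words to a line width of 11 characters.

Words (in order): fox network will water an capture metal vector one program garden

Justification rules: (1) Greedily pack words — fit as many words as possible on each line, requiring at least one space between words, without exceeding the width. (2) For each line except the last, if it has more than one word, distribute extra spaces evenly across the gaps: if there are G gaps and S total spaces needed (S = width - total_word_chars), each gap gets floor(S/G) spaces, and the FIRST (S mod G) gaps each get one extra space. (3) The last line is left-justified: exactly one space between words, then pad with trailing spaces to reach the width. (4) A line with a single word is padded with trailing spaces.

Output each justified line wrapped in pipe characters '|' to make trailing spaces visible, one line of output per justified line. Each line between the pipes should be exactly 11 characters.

Line 1: ['fox', 'network'] (min_width=11, slack=0)
Line 2: ['will', 'water'] (min_width=10, slack=1)
Line 3: ['an', 'capture'] (min_width=10, slack=1)
Line 4: ['metal'] (min_width=5, slack=6)
Line 5: ['vector', 'one'] (min_width=10, slack=1)
Line 6: ['program'] (min_width=7, slack=4)
Line 7: ['garden'] (min_width=6, slack=5)

Answer: |fox network|
|will  water|
|an  capture|
|metal      |
|vector  one|
|program    |
|garden     |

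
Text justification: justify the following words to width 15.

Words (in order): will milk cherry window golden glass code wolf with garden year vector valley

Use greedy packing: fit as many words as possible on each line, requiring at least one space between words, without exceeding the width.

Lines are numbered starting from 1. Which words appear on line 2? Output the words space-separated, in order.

Answer: cherry window

Derivation:
Line 1: ['will', 'milk'] (min_width=9, slack=6)
Line 2: ['cherry', 'window'] (min_width=13, slack=2)
Line 3: ['golden', 'glass'] (min_width=12, slack=3)
Line 4: ['code', 'wolf', 'with'] (min_width=14, slack=1)
Line 5: ['garden', 'year'] (min_width=11, slack=4)
Line 6: ['vector', 'valley'] (min_width=13, slack=2)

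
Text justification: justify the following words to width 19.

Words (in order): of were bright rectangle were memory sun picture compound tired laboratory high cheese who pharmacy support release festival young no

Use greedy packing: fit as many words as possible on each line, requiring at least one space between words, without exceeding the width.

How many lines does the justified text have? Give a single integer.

Line 1: ['of', 'were', 'bright'] (min_width=14, slack=5)
Line 2: ['rectangle', 'were'] (min_width=14, slack=5)
Line 3: ['memory', 'sun', 'picture'] (min_width=18, slack=1)
Line 4: ['compound', 'tired'] (min_width=14, slack=5)
Line 5: ['laboratory', 'high'] (min_width=15, slack=4)
Line 6: ['cheese', 'who', 'pharmacy'] (min_width=19, slack=0)
Line 7: ['support', 'release'] (min_width=15, slack=4)
Line 8: ['festival', 'young', 'no'] (min_width=17, slack=2)
Total lines: 8

Answer: 8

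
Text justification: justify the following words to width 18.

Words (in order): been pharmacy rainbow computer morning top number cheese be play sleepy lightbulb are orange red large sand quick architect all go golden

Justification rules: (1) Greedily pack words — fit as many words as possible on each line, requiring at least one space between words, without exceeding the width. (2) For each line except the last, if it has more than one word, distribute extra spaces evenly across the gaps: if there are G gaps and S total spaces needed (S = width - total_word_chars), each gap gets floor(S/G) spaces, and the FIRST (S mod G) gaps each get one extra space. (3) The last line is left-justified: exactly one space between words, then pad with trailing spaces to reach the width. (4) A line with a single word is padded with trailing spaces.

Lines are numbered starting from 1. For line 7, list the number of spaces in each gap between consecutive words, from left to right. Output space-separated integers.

Line 1: ['been', 'pharmacy'] (min_width=13, slack=5)
Line 2: ['rainbow', 'computer'] (min_width=16, slack=2)
Line 3: ['morning', 'top', 'number'] (min_width=18, slack=0)
Line 4: ['cheese', 'be', 'play'] (min_width=14, slack=4)
Line 5: ['sleepy', 'lightbulb'] (min_width=16, slack=2)
Line 6: ['are', 'orange', 'red'] (min_width=14, slack=4)
Line 7: ['large', 'sand', 'quick'] (min_width=16, slack=2)
Line 8: ['architect', 'all', 'go'] (min_width=16, slack=2)
Line 9: ['golden'] (min_width=6, slack=12)

Answer: 2 2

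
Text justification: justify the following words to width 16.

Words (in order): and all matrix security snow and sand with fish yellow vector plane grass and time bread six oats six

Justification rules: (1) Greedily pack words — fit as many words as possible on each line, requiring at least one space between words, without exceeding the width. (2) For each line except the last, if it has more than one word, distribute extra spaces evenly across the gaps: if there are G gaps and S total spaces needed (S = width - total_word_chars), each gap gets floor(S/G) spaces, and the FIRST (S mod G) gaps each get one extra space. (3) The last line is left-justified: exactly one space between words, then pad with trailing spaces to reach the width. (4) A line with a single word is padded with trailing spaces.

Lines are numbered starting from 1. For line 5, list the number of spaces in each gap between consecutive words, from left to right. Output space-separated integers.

Line 1: ['and', 'all', 'matrix'] (min_width=14, slack=2)
Line 2: ['security', 'snow'] (min_width=13, slack=3)
Line 3: ['and', 'sand', 'with'] (min_width=13, slack=3)
Line 4: ['fish', 'yellow'] (min_width=11, slack=5)
Line 5: ['vector', 'plane'] (min_width=12, slack=4)
Line 6: ['grass', 'and', 'time'] (min_width=14, slack=2)
Line 7: ['bread', 'six', 'oats'] (min_width=14, slack=2)
Line 8: ['six'] (min_width=3, slack=13)

Answer: 5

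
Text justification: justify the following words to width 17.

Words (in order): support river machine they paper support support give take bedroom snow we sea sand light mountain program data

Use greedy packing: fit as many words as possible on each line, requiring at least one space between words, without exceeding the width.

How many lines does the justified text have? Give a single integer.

Answer: 8

Derivation:
Line 1: ['support', 'river'] (min_width=13, slack=4)
Line 2: ['machine', 'they'] (min_width=12, slack=5)
Line 3: ['paper', 'support'] (min_width=13, slack=4)
Line 4: ['support', 'give', 'take'] (min_width=17, slack=0)
Line 5: ['bedroom', 'snow', 'we'] (min_width=15, slack=2)
Line 6: ['sea', 'sand', 'light'] (min_width=14, slack=3)
Line 7: ['mountain', 'program'] (min_width=16, slack=1)
Line 8: ['data'] (min_width=4, slack=13)
Total lines: 8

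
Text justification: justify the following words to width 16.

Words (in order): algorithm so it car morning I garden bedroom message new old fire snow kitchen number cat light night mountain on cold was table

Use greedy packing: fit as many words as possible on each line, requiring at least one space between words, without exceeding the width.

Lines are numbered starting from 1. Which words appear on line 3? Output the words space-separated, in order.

Answer: garden bedroom

Derivation:
Line 1: ['algorithm', 'so', 'it'] (min_width=15, slack=1)
Line 2: ['car', 'morning', 'I'] (min_width=13, slack=3)
Line 3: ['garden', 'bedroom'] (min_width=14, slack=2)
Line 4: ['message', 'new', 'old'] (min_width=15, slack=1)
Line 5: ['fire', 'snow'] (min_width=9, slack=7)
Line 6: ['kitchen', 'number'] (min_width=14, slack=2)
Line 7: ['cat', 'light', 'night'] (min_width=15, slack=1)
Line 8: ['mountain', 'on', 'cold'] (min_width=16, slack=0)
Line 9: ['was', 'table'] (min_width=9, slack=7)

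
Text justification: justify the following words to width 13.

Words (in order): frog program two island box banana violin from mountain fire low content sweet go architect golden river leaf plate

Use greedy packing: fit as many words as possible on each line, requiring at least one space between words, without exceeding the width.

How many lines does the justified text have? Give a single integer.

Answer: 10

Derivation:
Line 1: ['frog', 'program'] (min_width=12, slack=1)
Line 2: ['two', 'island'] (min_width=10, slack=3)
Line 3: ['box', 'banana'] (min_width=10, slack=3)
Line 4: ['violin', 'from'] (min_width=11, slack=2)
Line 5: ['mountain', 'fire'] (min_width=13, slack=0)
Line 6: ['low', 'content'] (min_width=11, slack=2)
Line 7: ['sweet', 'go'] (min_width=8, slack=5)
Line 8: ['architect'] (min_width=9, slack=4)
Line 9: ['golden', 'river'] (min_width=12, slack=1)
Line 10: ['leaf', 'plate'] (min_width=10, slack=3)
Total lines: 10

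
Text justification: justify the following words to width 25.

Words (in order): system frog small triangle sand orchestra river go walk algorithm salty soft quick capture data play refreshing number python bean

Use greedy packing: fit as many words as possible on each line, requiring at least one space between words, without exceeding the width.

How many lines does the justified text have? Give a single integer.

Line 1: ['system', 'frog', 'small'] (min_width=17, slack=8)
Line 2: ['triangle', 'sand', 'orchestra'] (min_width=23, slack=2)
Line 3: ['river', 'go', 'walk', 'algorithm'] (min_width=23, slack=2)
Line 4: ['salty', 'soft', 'quick', 'capture'] (min_width=24, slack=1)
Line 5: ['data', 'play', 'refreshing'] (min_width=20, slack=5)
Line 6: ['number', 'python', 'bean'] (min_width=18, slack=7)
Total lines: 6

Answer: 6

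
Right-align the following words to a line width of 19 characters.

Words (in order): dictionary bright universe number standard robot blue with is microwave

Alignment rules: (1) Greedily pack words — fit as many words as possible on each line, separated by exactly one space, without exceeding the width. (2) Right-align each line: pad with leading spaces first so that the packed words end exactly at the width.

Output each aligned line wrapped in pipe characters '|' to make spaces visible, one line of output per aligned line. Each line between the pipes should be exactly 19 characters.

Answer: |  dictionary bright|
|    universe number|
|standard robot blue|
|  with is microwave|

Derivation:
Line 1: ['dictionary', 'bright'] (min_width=17, slack=2)
Line 2: ['universe', 'number'] (min_width=15, slack=4)
Line 3: ['standard', 'robot', 'blue'] (min_width=19, slack=0)
Line 4: ['with', 'is', 'microwave'] (min_width=17, slack=2)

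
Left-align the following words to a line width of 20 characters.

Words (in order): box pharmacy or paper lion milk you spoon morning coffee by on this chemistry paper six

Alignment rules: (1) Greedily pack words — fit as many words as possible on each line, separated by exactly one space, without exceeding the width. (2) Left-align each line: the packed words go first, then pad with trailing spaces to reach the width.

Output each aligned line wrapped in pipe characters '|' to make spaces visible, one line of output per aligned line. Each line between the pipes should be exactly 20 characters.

Answer: |box pharmacy or     |
|paper lion milk you |
|spoon morning coffee|
|by on this chemistry|
|paper six           |

Derivation:
Line 1: ['box', 'pharmacy', 'or'] (min_width=15, slack=5)
Line 2: ['paper', 'lion', 'milk', 'you'] (min_width=19, slack=1)
Line 3: ['spoon', 'morning', 'coffee'] (min_width=20, slack=0)
Line 4: ['by', 'on', 'this', 'chemistry'] (min_width=20, slack=0)
Line 5: ['paper', 'six'] (min_width=9, slack=11)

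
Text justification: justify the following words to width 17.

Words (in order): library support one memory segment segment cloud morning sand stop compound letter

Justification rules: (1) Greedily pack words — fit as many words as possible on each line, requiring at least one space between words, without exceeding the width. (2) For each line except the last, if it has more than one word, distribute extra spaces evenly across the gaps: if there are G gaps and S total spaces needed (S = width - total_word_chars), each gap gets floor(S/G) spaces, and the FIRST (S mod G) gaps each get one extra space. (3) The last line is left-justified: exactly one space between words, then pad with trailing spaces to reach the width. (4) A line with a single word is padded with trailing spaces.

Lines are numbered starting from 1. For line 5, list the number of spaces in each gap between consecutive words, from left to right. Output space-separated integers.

Line 1: ['library', 'support'] (min_width=15, slack=2)
Line 2: ['one', 'memory'] (min_width=10, slack=7)
Line 3: ['segment', 'segment'] (min_width=15, slack=2)
Line 4: ['cloud', 'morning'] (min_width=13, slack=4)
Line 5: ['sand', 'stop'] (min_width=9, slack=8)
Line 6: ['compound', 'letter'] (min_width=15, slack=2)

Answer: 9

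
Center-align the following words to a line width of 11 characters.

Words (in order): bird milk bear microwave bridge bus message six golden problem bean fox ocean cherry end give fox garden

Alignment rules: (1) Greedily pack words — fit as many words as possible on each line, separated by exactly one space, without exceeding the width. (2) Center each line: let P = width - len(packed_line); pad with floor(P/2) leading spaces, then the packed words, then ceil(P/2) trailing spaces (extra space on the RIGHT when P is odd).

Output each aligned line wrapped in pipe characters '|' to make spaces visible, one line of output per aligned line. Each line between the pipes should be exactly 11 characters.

Answer: | bird milk |
|   bear    |
| microwave |
|bridge bus |
|message six|
|  golden   |
|  problem  |
| bean fox  |
|   ocean   |
|cherry end |
| give fox  |
|  garden   |

Derivation:
Line 1: ['bird', 'milk'] (min_width=9, slack=2)
Line 2: ['bear'] (min_width=4, slack=7)
Line 3: ['microwave'] (min_width=9, slack=2)
Line 4: ['bridge', 'bus'] (min_width=10, slack=1)
Line 5: ['message', 'six'] (min_width=11, slack=0)
Line 6: ['golden'] (min_width=6, slack=5)
Line 7: ['problem'] (min_width=7, slack=4)
Line 8: ['bean', 'fox'] (min_width=8, slack=3)
Line 9: ['ocean'] (min_width=5, slack=6)
Line 10: ['cherry', 'end'] (min_width=10, slack=1)
Line 11: ['give', 'fox'] (min_width=8, slack=3)
Line 12: ['garden'] (min_width=6, slack=5)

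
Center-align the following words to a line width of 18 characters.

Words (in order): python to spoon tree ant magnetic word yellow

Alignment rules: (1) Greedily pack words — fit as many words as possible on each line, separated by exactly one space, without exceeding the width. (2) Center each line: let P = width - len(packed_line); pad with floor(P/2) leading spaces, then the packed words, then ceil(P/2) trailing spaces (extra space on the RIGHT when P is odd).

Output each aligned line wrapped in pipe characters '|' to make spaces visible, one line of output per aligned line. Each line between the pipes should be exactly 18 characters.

Answer: | python to spoon  |
|tree ant magnetic |
|   word yellow    |

Derivation:
Line 1: ['python', 'to', 'spoon'] (min_width=15, slack=3)
Line 2: ['tree', 'ant', 'magnetic'] (min_width=17, slack=1)
Line 3: ['word', 'yellow'] (min_width=11, slack=7)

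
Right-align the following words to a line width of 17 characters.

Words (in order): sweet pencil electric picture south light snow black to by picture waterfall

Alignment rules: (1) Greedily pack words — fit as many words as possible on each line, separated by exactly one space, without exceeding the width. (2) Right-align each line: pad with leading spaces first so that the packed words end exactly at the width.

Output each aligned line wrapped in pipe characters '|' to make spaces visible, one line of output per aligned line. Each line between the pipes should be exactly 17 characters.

Answer: |     sweet pencil|
| electric picture|
| south light snow|
|      black to by|
|picture waterfall|

Derivation:
Line 1: ['sweet', 'pencil'] (min_width=12, slack=5)
Line 2: ['electric', 'picture'] (min_width=16, slack=1)
Line 3: ['south', 'light', 'snow'] (min_width=16, slack=1)
Line 4: ['black', 'to', 'by'] (min_width=11, slack=6)
Line 5: ['picture', 'waterfall'] (min_width=17, slack=0)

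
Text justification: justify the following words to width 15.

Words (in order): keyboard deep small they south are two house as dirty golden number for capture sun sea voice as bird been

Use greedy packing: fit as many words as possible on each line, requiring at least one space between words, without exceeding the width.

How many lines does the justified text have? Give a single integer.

Line 1: ['keyboard', 'deep'] (min_width=13, slack=2)
Line 2: ['small', 'they'] (min_width=10, slack=5)
Line 3: ['south', 'are', 'two'] (min_width=13, slack=2)
Line 4: ['house', 'as', 'dirty'] (min_width=14, slack=1)
Line 5: ['golden', 'number'] (min_width=13, slack=2)
Line 6: ['for', 'capture', 'sun'] (min_width=15, slack=0)
Line 7: ['sea', 'voice', 'as'] (min_width=12, slack=3)
Line 8: ['bird', 'been'] (min_width=9, slack=6)
Total lines: 8

Answer: 8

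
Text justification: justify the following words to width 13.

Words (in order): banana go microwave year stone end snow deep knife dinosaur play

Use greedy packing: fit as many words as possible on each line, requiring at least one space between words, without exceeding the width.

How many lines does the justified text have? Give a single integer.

Answer: 6

Derivation:
Line 1: ['banana', 'go'] (min_width=9, slack=4)
Line 2: ['microwave'] (min_width=9, slack=4)
Line 3: ['year', 'stone'] (min_width=10, slack=3)
Line 4: ['end', 'snow', 'deep'] (min_width=13, slack=0)
Line 5: ['knife'] (min_width=5, slack=8)
Line 6: ['dinosaur', 'play'] (min_width=13, slack=0)
Total lines: 6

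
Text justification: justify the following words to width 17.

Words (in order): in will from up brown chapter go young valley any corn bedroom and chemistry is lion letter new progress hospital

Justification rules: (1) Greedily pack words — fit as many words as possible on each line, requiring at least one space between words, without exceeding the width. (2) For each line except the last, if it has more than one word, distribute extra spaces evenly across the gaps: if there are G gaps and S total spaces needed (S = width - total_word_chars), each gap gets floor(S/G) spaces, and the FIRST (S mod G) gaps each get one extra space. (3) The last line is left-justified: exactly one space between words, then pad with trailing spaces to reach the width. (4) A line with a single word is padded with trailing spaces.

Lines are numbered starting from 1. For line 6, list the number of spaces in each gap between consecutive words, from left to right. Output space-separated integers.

Line 1: ['in', 'will', 'from', 'up'] (min_width=15, slack=2)
Line 2: ['brown', 'chapter', 'go'] (min_width=16, slack=1)
Line 3: ['young', 'valley', 'any'] (min_width=16, slack=1)
Line 4: ['corn', 'bedroom', 'and'] (min_width=16, slack=1)
Line 5: ['chemistry', 'is', 'lion'] (min_width=17, slack=0)
Line 6: ['letter', 'new'] (min_width=10, slack=7)
Line 7: ['progress', 'hospital'] (min_width=17, slack=0)

Answer: 8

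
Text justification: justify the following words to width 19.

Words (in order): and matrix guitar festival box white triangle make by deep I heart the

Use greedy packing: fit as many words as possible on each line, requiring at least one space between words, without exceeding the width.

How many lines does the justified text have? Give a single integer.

Line 1: ['and', 'matrix', 'guitar'] (min_width=17, slack=2)
Line 2: ['festival', 'box', 'white'] (min_width=18, slack=1)
Line 3: ['triangle', 'make', 'by'] (min_width=16, slack=3)
Line 4: ['deep', 'I', 'heart', 'the'] (min_width=16, slack=3)
Total lines: 4

Answer: 4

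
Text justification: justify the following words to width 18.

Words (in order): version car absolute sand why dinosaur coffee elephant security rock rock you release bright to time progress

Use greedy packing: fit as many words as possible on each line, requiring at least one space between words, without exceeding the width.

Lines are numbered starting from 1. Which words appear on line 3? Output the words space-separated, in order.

Answer: dinosaur coffee

Derivation:
Line 1: ['version', 'car'] (min_width=11, slack=7)
Line 2: ['absolute', 'sand', 'why'] (min_width=17, slack=1)
Line 3: ['dinosaur', 'coffee'] (min_width=15, slack=3)
Line 4: ['elephant', 'security'] (min_width=17, slack=1)
Line 5: ['rock', 'rock', 'you'] (min_width=13, slack=5)
Line 6: ['release', 'bright', 'to'] (min_width=17, slack=1)
Line 7: ['time', 'progress'] (min_width=13, slack=5)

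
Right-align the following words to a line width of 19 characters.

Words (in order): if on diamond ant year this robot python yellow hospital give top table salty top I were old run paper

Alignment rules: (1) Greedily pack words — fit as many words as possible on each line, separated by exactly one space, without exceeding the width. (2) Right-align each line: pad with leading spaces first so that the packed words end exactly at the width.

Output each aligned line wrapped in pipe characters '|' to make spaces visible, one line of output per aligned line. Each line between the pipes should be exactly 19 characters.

Answer: |  if on diamond ant|
|    year this robot|
|      python yellow|
|  hospital give top|
|  table salty top I|
| were old run paper|

Derivation:
Line 1: ['if', 'on', 'diamond', 'ant'] (min_width=17, slack=2)
Line 2: ['year', 'this', 'robot'] (min_width=15, slack=4)
Line 3: ['python', 'yellow'] (min_width=13, slack=6)
Line 4: ['hospital', 'give', 'top'] (min_width=17, slack=2)
Line 5: ['table', 'salty', 'top', 'I'] (min_width=17, slack=2)
Line 6: ['were', 'old', 'run', 'paper'] (min_width=18, slack=1)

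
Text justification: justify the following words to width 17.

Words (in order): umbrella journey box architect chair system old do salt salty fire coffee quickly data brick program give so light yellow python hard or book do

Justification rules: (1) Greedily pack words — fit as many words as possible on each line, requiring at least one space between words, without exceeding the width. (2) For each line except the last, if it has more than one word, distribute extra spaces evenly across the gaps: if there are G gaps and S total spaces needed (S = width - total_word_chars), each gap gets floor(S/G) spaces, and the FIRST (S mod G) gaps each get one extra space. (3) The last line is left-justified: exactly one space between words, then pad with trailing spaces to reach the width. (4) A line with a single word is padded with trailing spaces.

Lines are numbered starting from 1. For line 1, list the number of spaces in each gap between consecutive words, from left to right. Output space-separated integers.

Line 1: ['umbrella', 'journey'] (min_width=16, slack=1)
Line 2: ['box', 'architect'] (min_width=13, slack=4)
Line 3: ['chair', 'system', 'old'] (min_width=16, slack=1)
Line 4: ['do', 'salt', 'salty'] (min_width=13, slack=4)
Line 5: ['fire', 'coffee'] (min_width=11, slack=6)
Line 6: ['quickly', 'data'] (min_width=12, slack=5)
Line 7: ['brick', 'program'] (min_width=13, slack=4)
Line 8: ['give', 'so', 'light'] (min_width=13, slack=4)
Line 9: ['yellow', 'python'] (min_width=13, slack=4)
Line 10: ['hard', 'or', 'book', 'do'] (min_width=15, slack=2)

Answer: 2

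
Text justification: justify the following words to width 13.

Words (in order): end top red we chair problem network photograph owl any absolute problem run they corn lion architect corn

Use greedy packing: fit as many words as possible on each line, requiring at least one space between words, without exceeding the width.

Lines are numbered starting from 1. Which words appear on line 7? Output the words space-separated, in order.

Answer: absolute

Derivation:
Line 1: ['end', 'top', 'red'] (min_width=11, slack=2)
Line 2: ['we', 'chair'] (min_width=8, slack=5)
Line 3: ['problem'] (min_width=7, slack=6)
Line 4: ['network'] (min_width=7, slack=6)
Line 5: ['photograph'] (min_width=10, slack=3)
Line 6: ['owl', 'any'] (min_width=7, slack=6)
Line 7: ['absolute'] (min_width=8, slack=5)
Line 8: ['problem', 'run'] (min_width=11, slack=2)
Line 9: ['they', 'corn'] (min_width=9, slack=4)
Line 10: ['lion'] (min_width=4, slack=9)
Line 11: ['architect'] (min_width=9, slack=4)
Line 12: ['corn'] (min_width=4, slack=9)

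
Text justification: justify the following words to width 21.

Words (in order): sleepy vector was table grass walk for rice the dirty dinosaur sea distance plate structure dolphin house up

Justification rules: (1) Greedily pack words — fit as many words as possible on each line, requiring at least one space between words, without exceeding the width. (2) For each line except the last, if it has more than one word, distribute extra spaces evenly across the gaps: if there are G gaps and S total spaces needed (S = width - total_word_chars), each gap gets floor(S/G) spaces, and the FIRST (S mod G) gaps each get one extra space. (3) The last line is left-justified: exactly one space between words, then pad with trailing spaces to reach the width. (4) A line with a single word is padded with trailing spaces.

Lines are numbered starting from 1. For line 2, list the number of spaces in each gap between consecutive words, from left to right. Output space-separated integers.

Answer: 2 1 1

Derivation:
Line 1: ['sleepy', 'vector', 'was'] (min_width=17, slack=4)
Line 2: ['table', 'grass', 'walk', 'for'] (min_width=20, slack=1)
Line 3: ['rice', 'the', 'dirty'] (min_width=14, slack=7)
Line 4: ['dinosaur', 'sea', 'distance'] (min_width=21, slack=0)
Line 5: ['plate', 'structure'] (min_width=15, slack=6)
Line 6: ['dolphin', 'house', 'up'] (min_width=16, slack=5)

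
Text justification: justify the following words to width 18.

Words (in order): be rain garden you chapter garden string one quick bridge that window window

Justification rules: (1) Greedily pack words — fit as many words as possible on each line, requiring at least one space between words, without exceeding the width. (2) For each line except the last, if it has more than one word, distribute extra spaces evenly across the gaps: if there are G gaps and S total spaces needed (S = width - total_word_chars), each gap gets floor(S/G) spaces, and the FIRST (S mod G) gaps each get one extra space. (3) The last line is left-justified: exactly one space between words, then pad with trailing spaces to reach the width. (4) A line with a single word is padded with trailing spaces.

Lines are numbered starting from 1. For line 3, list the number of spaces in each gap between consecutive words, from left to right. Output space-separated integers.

Line 1: ['be', 'rain', 'garden', 'you'] (min_width=18, slack=0)
Line 2: ['chapter', 'garden'] (min_width=14, slack=4)
Line 3: ['string', 'one', 'quick'] (min_width=16, slack=2)
Line 4: ['bridge', 'that', 'window'] (min_width=18, slack=0)
Line 5: ['window'] (min_width=6, slack=12)

Answer: 2 2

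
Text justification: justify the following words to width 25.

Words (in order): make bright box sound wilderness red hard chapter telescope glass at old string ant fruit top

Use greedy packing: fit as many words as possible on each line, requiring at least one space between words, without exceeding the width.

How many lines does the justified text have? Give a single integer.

Answer: 5

Derivation:
Line 1: ['make', 'bright', 'box', 'sound'] (min_width=21, slack=4)
Line 2: ['wilderness', 'red', 'hard'] (min_width=19, slack=6)
Line 3: ['chapter', 'telescope', 'glass'] (min_width=23, slack=2)
Line 4: ['at', 'old', 'string', 'ant', 'fruit'] (min_width=23, slack=2)
Line 5: ['top'] (min_width=3, slack=22)
Total lines: 5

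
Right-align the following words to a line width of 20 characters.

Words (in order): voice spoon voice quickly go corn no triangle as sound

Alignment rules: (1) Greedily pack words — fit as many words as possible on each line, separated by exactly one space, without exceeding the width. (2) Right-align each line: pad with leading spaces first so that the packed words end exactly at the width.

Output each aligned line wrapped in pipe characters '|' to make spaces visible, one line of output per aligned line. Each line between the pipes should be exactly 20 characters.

Line 1: ['voice', 'spoon', 'voice'] (min_width=17, slack=3)
Line 2: ['quickly', 'go', 'corn', 'no'] (min_width=18, slack=2)
Line 3: ['triangle', 'as', 'sound'] (min_width=17, slack=3)

Answer: |   voice spoon voice|
|  quickly go corn no|
|   triangle as sound|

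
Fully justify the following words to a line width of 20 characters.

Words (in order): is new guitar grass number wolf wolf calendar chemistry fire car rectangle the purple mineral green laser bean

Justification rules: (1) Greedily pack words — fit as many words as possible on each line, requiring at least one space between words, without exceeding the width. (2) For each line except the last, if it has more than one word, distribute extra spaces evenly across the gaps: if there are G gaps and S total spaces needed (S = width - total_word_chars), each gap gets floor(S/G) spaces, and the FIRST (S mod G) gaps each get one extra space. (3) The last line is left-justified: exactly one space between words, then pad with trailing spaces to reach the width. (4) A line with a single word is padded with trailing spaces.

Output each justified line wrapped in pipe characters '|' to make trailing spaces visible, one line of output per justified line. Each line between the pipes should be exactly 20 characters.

Answer: |is  new guitar grass|
|number   wolf   wolf|
|calendar   chemistry|
|fire  car  rectangle|
|the  purple  mineral|
|green laser bean    |

Derivation:
Line 1: ['is', 'new', 'guitar', 'grass'] (min_width=19, slack=1)
Line 2: ['number', 'wolf', 'wolf'] (min_width=16, slack=4)
Line 3: ['calendar', 'chemistry'] (min_width=18, slack=2)
Line 4: ['fire', 'car', 'rectangle'] (min_width=18, slack=2)
Line 5: ['the', 'purple', 'mineral'] (min_width=18, slack=2)
Line 6: ['green', 'laser', 'bean'] (min_width=16, slack=4)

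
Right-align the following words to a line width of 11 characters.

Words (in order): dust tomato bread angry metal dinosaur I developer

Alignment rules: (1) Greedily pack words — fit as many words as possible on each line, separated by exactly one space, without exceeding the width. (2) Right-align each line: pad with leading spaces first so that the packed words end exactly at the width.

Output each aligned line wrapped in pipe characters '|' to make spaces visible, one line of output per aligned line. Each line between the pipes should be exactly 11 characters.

Line 1: ['dust', 'tomato'] (min_width=11, slack=0)
Line 2: ['bread', 'angry'] (min_width=11, slack=0)
Line 3: ['metal'] (min_width=5, slack=6)
Line 4: ['dinosaur', 'I'] (min_width=10, slack=1)
Line 5: ['developer'] (min_width=9, slack=2)

Answer: |dust tomato|
|bread angry|
|      metal|
| dinosaur I|
|  developer|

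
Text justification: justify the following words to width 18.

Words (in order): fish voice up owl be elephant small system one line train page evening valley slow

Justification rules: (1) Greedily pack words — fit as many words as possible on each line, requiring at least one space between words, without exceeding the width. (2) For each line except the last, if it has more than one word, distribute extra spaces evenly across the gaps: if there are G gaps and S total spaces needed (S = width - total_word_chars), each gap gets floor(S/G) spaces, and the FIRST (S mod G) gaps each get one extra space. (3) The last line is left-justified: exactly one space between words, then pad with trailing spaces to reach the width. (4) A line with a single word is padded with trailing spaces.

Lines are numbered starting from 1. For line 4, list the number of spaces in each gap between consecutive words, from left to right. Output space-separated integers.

Answer: 1 1

Derivation:
Line 1: ['fish', 'voice', 'up', 'owl'] (min_width=17, slack=1)
Line 2: ['be', 'elephant', 'small'] (min_width=17, slack=1)
Line 3: ['system', 'one', 'line'] (min_width=15, slack=3)
Line 4: ['train', 'page', 'evening'] (min_width=18, slack=0)
Line 5: ['valley', 'slow'] (min_width=11, slack=7)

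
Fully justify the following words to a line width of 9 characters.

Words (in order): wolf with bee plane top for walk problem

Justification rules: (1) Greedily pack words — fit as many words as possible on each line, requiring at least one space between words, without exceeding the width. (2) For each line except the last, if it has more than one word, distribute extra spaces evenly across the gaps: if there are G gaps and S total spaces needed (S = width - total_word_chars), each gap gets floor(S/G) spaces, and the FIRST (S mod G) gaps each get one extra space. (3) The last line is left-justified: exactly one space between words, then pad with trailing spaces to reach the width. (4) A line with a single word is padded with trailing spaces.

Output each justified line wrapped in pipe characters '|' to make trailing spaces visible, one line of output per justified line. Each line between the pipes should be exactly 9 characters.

Answer: |wolf with|
|bee plane|
|top   for|
|walk     |
|problem  |

Derivation:
Line 1: ['wolf', 'with'] (min_width=9, slack=0)
Line 2: ['bee', 'plane'] (min_width=9, slack=0)
Line 3: ['top', 'for'] (min_width=7, slack=2)
Line 4: ['walk'] (min_width=4, slack=5)
Line 5: ['problem'] (min_width=7, slack=2)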